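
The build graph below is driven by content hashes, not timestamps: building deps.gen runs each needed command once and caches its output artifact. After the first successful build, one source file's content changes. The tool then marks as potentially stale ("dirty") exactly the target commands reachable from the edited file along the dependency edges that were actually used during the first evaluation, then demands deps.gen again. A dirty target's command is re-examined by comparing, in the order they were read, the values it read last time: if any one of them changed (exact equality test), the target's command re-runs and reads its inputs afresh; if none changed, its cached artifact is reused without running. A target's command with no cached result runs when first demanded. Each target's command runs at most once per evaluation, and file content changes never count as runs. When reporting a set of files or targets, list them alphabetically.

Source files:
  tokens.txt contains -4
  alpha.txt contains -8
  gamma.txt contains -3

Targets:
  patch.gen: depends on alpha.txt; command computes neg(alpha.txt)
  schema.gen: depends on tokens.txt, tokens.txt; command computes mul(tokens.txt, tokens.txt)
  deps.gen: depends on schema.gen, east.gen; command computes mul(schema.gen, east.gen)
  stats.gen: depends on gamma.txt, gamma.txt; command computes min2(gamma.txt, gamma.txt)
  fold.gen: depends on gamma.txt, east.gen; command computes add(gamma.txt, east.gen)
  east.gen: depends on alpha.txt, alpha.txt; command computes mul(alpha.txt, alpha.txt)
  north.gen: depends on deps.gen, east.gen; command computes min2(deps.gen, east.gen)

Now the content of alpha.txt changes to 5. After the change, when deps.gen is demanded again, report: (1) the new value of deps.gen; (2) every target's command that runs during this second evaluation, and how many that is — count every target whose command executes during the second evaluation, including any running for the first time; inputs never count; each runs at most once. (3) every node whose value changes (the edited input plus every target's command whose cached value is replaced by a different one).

Initial pass — values computed on the first demand:
  east.gen = mul(-8, -8) = 64
  schema.gen = mul(-4, -4) = 16
  deps.gen = mul(16, 64) = 1024

Second demand — change propagation:
  east.gen: re-runs because alpha.txt -8->5; alpha.txt -8->5; new result 25.
  deps.gen: re-runs because east.gen 64->25; new result 400.

deps.gen now evaluates to 400.
Run set: deps.gen, east.gen (2 run).
Changed values: alpha.txt, deps.gen, east.gen.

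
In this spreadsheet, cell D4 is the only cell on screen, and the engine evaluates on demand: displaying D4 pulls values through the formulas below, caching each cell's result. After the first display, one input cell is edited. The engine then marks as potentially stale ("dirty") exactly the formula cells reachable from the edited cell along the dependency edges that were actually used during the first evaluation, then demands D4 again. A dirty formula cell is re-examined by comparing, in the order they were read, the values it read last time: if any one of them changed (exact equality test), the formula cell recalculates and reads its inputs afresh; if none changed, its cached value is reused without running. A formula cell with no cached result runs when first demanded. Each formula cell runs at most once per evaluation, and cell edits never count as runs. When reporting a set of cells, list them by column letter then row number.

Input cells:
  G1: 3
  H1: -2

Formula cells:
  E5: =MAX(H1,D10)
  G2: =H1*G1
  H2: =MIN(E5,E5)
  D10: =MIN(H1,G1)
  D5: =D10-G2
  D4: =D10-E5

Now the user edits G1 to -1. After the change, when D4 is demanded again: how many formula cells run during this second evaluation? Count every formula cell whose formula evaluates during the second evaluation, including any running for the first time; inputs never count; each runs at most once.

Initial pass — values computed on the first demand:
  D10 = MIN(-2, 3) = -2
  E5 = MAX(-2, -2) = -2
  D4 = -2 - -2 = 0

Second demand — change propagation:
  D10: re-runs because G1 3->-1; new result -2 (unchanged).
  E5: re-examined; everything it read last time is the same (H1 unchanged, D10 unchanged) — cache -2 kept, no run.
  D4: re-examined; everything it read last time is the same (D10 unchanged, E5 unchanged) — cache 0 kept, no run.

The important point: D10 recomputes to an identical value, and the output ends up unchanged.

Run set: D10 (1 run).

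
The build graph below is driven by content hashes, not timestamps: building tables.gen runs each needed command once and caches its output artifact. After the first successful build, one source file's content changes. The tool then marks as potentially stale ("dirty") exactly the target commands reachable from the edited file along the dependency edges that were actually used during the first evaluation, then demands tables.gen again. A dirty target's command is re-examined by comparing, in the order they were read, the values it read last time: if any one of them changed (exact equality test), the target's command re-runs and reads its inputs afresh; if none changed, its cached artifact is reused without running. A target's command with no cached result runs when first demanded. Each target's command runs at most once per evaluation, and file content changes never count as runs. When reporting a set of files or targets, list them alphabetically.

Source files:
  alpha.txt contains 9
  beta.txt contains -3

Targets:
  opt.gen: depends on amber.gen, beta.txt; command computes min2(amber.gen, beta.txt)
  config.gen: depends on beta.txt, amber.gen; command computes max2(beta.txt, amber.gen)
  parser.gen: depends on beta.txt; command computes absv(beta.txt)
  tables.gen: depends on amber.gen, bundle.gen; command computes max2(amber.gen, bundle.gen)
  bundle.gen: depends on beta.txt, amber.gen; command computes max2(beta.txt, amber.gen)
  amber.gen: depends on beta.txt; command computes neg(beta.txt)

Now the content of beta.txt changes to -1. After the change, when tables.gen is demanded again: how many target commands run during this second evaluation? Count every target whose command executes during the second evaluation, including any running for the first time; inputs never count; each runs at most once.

Initial pass — values computed on the first demand:
  amber.gen = neg(-3) = 3
  bundle.gen = max2(-3, 3) = 3
  tables.gen = max2(3, 3) = 3

Second demand — change propagation:
  amber.gen: re-runs because beta.txt -3->-1; new result 1.
  bundle.gen: re-runs because beta.txt -3->-1; amber.gen 3->1; new result 1.
  tables.gen: re-runs because amber.gen 3->1; bundle.gen 3->1; new result 1.

Run set: amber.gen, bundle.gen, tables.gen (3 run).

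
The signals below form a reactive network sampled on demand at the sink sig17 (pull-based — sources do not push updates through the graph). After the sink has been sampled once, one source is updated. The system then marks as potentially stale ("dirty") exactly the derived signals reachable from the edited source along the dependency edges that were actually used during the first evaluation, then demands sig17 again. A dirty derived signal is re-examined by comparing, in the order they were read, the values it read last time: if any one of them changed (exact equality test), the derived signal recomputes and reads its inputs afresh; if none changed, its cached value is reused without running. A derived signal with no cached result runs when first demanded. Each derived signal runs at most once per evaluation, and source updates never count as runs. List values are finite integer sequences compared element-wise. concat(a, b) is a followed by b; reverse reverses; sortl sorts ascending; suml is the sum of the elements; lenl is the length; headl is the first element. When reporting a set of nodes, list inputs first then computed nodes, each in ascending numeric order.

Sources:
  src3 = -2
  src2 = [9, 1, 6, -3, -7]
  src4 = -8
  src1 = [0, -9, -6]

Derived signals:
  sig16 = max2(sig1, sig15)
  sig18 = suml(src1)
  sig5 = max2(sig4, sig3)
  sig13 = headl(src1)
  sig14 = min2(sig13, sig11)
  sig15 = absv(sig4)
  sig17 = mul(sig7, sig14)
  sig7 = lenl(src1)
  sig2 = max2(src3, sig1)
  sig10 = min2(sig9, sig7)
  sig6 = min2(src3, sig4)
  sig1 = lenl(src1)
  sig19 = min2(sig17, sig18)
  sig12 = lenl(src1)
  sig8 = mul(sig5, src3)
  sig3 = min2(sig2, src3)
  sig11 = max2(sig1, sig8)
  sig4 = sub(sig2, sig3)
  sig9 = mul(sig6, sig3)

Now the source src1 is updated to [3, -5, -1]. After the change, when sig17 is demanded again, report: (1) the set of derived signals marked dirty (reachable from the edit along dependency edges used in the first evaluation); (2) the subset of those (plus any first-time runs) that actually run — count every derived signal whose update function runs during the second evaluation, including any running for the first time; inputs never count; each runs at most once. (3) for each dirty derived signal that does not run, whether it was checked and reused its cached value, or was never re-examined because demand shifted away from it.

Dirty set: sig1, sig2, sig3, sig4, sig5, sig7, sig8, sig11, sig13, sig14, sig17.
Run set: sig1, sig7, sig13, sig14, sig17 (5 run).
Re-examined without running (cache reused): sig2, sig3, sig4, sig5, sig8, sig11.
The important point: at sig2 every value read last time is unchanged, so the dirty flag clears without a run.

Initial pass — values computed on the first demand:
  sig1 = lenl([0, -9, -6]) = 3
  sig2 = max2(-2, 3) = 3
  sig3 = min2(3, -2) = -2
  sig4 = sub(3, -2) = 5
  sig5 = max2(5, -2) = 5
  sig7 = lenl([0, -9, -6]) = 3
  sig8 = mul(5, -2) = -10
  sig11 = max2(3, -10) = 3
  sig13 = headl([0, -9, -6]) = 0
  sig14 = min2(0, 3) = 0
  sig17 = mul(3, 0) = 0

Second demand — change propagation:
  sig1: re-runs because src1 [0, -9, -6]->[3, -5, -1]; new result 3 (unchanged).
  sig2: re-examined; everything it read last time is the same (src3 unchanged, sig1 unchanged) — cache 3 kept, no run.
  sig3: re-examined; everything it read last time is the same (sig2 unchanged, src3 unchanged) — cache -2 kept, no run.
  sig4: re-examined; everything it read last time is the same (sig2 unchanged, sig3 unchanged) — cache 5 kept, no run.
  sig5: re-examined; everything it read last time is the same (sig4 unchanged, sig3 unchanged) — cache 5 kept, no run.
  sig7: re-runs because src1 [0, -9, -6]->[3, -5, -1]; new result 3 (unchanged).
  sig8: re-examined; everything it read last time is the same (sig5 unchanged, src3 unchanged) — cache -10 kept, no run.
  sig11: re-examined; everything it read last time is the same (sig1 unchanged, sig8 unchanged) — cache 3 kept, no run.
  sig13: re-runs because src1 [0, -9, -6]->[3, -5, -1]; new result 3.
  sig14: re-runs because sig13 0->3; new result 3.
  sig17: re-runs because sig14 0->3; new result 9.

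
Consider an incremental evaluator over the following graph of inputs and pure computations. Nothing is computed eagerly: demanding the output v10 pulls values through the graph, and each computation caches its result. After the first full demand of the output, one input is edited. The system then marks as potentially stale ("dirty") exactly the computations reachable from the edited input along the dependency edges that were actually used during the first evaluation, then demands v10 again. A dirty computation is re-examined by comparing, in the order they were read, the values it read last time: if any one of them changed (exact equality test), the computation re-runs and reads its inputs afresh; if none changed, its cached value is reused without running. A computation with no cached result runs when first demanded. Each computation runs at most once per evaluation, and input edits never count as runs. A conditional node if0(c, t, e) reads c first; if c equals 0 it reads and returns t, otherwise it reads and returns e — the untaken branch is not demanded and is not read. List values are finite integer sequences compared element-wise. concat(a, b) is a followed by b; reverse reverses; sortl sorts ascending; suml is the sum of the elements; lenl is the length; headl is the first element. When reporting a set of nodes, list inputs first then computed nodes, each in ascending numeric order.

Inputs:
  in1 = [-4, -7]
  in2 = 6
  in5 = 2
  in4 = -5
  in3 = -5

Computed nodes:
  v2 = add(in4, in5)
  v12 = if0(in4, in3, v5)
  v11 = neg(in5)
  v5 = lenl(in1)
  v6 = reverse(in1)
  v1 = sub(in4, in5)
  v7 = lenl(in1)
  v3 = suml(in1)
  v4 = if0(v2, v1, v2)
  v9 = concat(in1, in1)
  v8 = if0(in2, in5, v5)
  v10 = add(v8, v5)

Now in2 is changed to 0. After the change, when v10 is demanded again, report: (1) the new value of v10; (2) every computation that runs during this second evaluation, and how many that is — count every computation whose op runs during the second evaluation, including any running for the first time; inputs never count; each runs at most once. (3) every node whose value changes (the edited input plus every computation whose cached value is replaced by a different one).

v10 now evaluates to 4.
Run set: v8 (1 run).
Changed values: in2.
The important point: v8 recomputes to an identical value, and the output ends up unchanged.

Initial pass — values computed on the first demand:
  v5 = lenl([-4, -7]) = 2
  v8 = if0(in2=6 -> else branch v5) = 2
  v10 = add(2, 2) = 4

Second demand — change propagation:
  v8: re-runs because in2 6->0; new result 2 (unchanged).
  v10: re-examined; everything it read last time is the same (v8 unchanged, v5 unchanged) — cache 4 kept, no run.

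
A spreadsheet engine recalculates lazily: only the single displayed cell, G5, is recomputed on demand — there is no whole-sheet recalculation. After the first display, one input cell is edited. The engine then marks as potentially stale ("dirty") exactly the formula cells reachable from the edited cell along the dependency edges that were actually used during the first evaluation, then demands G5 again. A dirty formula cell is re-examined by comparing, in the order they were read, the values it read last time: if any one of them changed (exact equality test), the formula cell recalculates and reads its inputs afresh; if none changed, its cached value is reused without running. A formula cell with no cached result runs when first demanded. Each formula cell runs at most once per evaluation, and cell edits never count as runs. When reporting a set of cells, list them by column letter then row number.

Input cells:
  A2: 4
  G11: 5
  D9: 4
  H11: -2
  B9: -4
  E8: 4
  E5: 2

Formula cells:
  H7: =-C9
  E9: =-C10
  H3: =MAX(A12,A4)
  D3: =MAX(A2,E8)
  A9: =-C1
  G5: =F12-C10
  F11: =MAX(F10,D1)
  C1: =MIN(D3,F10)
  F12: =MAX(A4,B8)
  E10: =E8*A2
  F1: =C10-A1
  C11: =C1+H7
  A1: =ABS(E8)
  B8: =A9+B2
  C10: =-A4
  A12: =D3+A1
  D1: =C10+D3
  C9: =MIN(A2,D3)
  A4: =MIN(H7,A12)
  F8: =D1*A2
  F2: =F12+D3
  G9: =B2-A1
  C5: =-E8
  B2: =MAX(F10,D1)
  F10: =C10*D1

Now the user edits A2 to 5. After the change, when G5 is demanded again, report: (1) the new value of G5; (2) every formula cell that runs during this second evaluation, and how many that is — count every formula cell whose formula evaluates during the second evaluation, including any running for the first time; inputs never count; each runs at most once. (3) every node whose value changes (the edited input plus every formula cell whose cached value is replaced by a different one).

First evaluation (everything demanded from the output):
  A1 = ABS(4) = 4
  D3 = MAX(4, 4) = 4
  A12 = 4 + 4 = 8
  C9 = MIN(4, 4) = 4
  H7 = -(4) = -4
  A4 = MIN(-4, 8) = -4
  C10 = -(-4) = 4
  D1 = 4 + 4 = 8
  F10 = 4 * 8 = 32
  B2 = MAX(32, 8) = 32
  C1 = MIN(4, 32) = 4
  A9 = -(4) = -4
  B8 = -4 + 32 = 28
  F12 = MAX(-4, 28) = 28
  G5 = 28 - 4 = 24

Propagation after the edit:
  D3: runs — A2 4->5; result 5.
  A12: runs — D3 4->5; result 9.
  C9: runs — A2 4->5; D3 4->5; result 5.
  H7: runs — C9 4->5; result -5.
  A4: runs — H7 -4->-5; A12 8->9; result -5.
  C10: runs — A4 -4->-5; result 5.
  D1: runs — C10 4->5; D3 4->5; result 10.
  F10: runs — C10 4->5; D1 8->10; result 50.
  B2: runs — F10 32->50; D1 8->10; result 50.
  C1: runs — D3 4->5; F10 32->50; result 5.
  A9: runs — C1 4->5; result -5.
  B8: runs — A9 -4->-5; B2 32->50; result 45.
  F12: runs — A4 -4->-5; B8 28->45; result 45.
  G5: runs — F12 28->45; C10 4->5; result 40.

New value of G5: 40.
Formula cells that run: A4, A9, A12, B2, B8, C1, C9, C10, D1, D3, F10, F12, G5, H7 — 14 in total.
Values that change: A2, A4, A9, A12, B2, B8, C1, C9, C10, D1, D3, F10, F12, G5, H7.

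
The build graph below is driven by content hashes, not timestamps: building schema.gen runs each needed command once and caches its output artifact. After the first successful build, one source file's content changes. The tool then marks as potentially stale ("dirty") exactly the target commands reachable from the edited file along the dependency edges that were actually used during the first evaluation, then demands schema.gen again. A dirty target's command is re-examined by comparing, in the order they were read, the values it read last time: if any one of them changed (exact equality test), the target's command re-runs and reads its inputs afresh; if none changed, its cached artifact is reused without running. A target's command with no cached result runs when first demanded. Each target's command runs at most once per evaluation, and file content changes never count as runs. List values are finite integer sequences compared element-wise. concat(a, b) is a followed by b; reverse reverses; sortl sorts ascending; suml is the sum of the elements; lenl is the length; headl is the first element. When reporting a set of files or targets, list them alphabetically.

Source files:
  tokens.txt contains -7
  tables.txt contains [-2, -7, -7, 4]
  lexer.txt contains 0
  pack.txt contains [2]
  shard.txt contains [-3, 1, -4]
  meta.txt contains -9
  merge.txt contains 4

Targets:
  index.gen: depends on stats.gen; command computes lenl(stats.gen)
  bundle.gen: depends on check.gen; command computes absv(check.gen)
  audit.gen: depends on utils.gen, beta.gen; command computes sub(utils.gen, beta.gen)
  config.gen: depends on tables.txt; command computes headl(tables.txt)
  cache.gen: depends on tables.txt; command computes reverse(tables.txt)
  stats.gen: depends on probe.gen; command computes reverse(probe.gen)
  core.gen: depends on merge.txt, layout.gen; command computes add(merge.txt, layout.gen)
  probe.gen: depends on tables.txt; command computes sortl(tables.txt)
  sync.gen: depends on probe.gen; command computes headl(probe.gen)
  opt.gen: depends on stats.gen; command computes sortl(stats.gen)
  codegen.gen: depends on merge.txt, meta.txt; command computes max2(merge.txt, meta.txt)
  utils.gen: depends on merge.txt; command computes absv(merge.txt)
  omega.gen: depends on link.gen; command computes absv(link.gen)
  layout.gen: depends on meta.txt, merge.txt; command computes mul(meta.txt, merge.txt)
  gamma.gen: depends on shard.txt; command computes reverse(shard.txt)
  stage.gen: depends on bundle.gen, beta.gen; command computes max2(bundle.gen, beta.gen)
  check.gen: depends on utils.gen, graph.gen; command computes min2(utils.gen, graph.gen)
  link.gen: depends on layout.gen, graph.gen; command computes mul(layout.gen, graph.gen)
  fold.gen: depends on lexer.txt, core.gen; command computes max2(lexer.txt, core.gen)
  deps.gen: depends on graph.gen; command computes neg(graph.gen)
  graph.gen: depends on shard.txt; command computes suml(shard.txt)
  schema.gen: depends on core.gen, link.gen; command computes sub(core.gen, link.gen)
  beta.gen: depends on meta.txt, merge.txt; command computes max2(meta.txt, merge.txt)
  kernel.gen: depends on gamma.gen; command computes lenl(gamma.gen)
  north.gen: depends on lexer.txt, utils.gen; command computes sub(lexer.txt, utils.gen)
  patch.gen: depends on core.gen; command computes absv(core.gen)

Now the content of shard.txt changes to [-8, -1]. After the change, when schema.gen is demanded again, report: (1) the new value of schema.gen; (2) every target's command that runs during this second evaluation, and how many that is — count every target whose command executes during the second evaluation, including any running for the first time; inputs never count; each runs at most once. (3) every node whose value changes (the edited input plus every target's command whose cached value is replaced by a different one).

Initial pass — values computed on the first demand:
  graph.gen = suml([-3, 1, -4]) = -6
  layout.gen = mul(-9, 4) = -36
  core.gen = add(4, -36) = -32
  link.gen = mul(-36, -6) = 216
  schema.gen = sub(-32, 216) = -248

Second demand — change propagation:
  graph.gen: re-runs because shard.txt [-3, 1, -4]->[-8, -1]; new result -9.
  link.gen: re-runs because graph.gen -6->-9; new result 324.
  schema.gen: re-runs because link.gen 216->324; new result -356.

schema.gen now evaluates to -356.
Run set: graph.gen, link.gen, schema.gen (3 run).
Changed values: graph.gen, link.gen, schema.gen, shard.txt.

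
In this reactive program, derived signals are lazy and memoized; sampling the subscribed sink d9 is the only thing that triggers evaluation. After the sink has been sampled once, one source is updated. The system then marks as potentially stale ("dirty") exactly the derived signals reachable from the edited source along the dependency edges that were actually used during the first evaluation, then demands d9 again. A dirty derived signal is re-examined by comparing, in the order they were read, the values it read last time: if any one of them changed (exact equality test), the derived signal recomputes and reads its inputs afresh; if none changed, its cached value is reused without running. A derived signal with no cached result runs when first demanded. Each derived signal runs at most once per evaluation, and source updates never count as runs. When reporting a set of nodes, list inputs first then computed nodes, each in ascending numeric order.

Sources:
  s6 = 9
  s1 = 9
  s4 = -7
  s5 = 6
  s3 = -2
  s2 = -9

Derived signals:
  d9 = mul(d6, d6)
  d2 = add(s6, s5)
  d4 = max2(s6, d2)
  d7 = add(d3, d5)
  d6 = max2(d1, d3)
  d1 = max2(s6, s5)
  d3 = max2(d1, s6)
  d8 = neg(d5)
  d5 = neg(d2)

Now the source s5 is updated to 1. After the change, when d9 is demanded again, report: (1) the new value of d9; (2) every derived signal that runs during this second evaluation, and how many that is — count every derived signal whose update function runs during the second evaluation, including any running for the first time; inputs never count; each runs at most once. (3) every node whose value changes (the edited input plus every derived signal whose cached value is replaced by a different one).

Demanding d9 again yields 81.
1 derived signals run: d1.
The nodes whose values change: s5.
Note the absorption at d1: it re-runs yet its value is the same, leaving the output's value untouched.

First demand of the output computes:
  d1 = max2(9, 6) = 9
  d3 = max2(9, 9) = 9
  d6 = max2(9, 9) = 9
  d9 = mul(9, 9) = 81

After the edit, cleaning proceeds:
  d1: a read changed (s5 6->1) — executes, giving 9 — identical to its old value.
  d3: dirty, but its reads are unchanged (d1 unchanged, s6 unchanged); cached 9 stands.
  d6: dirty, but its reads are unchanged (d1 unchanged, d3 unchanged); cached 9 stands.
  d9: dirty, but its reads are unchanged (d6 unchanged, d6 unchanged); cached 81 stands.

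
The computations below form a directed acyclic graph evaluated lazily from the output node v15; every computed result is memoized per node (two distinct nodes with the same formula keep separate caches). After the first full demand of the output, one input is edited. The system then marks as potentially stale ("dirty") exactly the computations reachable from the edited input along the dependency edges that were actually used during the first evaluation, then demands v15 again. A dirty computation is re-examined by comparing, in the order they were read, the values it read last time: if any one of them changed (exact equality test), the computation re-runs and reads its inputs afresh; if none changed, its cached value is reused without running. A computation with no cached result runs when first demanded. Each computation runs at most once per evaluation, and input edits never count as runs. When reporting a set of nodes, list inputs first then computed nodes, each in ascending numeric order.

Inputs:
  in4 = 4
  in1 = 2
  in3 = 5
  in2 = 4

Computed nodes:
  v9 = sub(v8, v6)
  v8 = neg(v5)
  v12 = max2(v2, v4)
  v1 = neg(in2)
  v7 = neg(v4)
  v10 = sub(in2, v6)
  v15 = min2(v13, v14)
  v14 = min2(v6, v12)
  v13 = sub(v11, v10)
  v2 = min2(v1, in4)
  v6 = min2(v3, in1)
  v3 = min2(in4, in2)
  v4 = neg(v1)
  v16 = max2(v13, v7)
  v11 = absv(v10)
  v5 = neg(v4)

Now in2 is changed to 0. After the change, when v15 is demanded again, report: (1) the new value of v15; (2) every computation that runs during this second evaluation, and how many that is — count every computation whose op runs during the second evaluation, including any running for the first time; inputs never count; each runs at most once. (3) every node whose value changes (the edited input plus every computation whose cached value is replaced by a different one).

Demanding v15 again yields 0.
11 computations run: v1, v2, v3, v4, v6, v10, v11, v12, v13, v14, v15.
The nodes whose values change: in2, v1, v2, v3, v4, v6, v10, v11, v12, v14.

First demand of the output computes:
  v1 = neg(4) = -4
  v2 = min2(-4, 4) = -4
  v3 = min2(4, 4) = 4
  v4 = neg(-4) = 4
  v6 = min2(4, 2) = 2
  v10 = sub(4, 2) = 2
  v11 = absv(2) = 2
  v12 = max2(-4, 4) = 4
  v13 = sub(2, 2) = 0
  v14 = min2(2, 4) = 2
  v15 = min2(0, 2) = 0

After the edit, cleaning proceeds:
  v1: a read changed (in2 4->0) — executes, giving 0.
  v2: a read changed (v1 -4->0) — executes, giving 0.
  v3: a read changed (in2 4->0) — executes, giving 0.
  v4: a read changed (v1 -4->0) — executes, giving 0.
  v6: a read changed (v3 4->0) — executes, giving 0.
  v10: a read changed (in2 4->0; v6 2->0) — executes, giving 0.
  v11: a read changed (v10 2->0) — executes, giving 0.
  v12: a read changed (v2 -4->0; v4 4->0) — executes, giving 0.
  v13: a read changed (v11 2->0; v10 2->0) — executes, giving 0 — identical to its old value.
  v14: a read changed (v6 2->0; v12 4->0) — executes, giving 0.
  v15: a read changed (v14 2->0) — executes, giving 0 — identical to its old value.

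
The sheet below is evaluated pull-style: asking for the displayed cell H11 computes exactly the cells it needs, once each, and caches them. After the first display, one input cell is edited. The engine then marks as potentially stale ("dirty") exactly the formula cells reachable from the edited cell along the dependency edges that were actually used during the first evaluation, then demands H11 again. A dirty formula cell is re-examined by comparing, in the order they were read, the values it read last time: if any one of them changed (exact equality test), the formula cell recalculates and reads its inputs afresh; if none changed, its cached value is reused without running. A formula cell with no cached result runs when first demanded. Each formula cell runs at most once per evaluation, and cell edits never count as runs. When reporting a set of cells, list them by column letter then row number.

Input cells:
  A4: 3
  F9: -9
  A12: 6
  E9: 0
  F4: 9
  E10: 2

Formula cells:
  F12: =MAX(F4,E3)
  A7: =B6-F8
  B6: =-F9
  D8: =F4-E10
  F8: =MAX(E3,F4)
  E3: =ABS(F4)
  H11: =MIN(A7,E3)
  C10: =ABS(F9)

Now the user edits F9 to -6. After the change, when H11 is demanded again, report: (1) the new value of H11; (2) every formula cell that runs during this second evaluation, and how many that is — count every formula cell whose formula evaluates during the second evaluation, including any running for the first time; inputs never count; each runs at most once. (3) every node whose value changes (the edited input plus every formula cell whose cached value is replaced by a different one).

Demanding H11 again yields -3.
3 formula cells run: A7, B6, H11.
The nodes whose values change: A7, B6, F9, H11.

First demand of the output computes:
  B6 = -(-9) = 9
  E3 = ABS(9) = 9
  F8 = MAX(9, 9) = 9
  A7 = 9 - 9 = 0
  H11 = MIN(0, 9) = 0

After the edit, cleaning proceeds:
  B6: a read changed (F9 -9->-6) — executes, giving 6.
  A7: a read changed (B6 9->6) — executes, giving -3.
  H11: a read changed (A7 0->-3) — executes, giving -3.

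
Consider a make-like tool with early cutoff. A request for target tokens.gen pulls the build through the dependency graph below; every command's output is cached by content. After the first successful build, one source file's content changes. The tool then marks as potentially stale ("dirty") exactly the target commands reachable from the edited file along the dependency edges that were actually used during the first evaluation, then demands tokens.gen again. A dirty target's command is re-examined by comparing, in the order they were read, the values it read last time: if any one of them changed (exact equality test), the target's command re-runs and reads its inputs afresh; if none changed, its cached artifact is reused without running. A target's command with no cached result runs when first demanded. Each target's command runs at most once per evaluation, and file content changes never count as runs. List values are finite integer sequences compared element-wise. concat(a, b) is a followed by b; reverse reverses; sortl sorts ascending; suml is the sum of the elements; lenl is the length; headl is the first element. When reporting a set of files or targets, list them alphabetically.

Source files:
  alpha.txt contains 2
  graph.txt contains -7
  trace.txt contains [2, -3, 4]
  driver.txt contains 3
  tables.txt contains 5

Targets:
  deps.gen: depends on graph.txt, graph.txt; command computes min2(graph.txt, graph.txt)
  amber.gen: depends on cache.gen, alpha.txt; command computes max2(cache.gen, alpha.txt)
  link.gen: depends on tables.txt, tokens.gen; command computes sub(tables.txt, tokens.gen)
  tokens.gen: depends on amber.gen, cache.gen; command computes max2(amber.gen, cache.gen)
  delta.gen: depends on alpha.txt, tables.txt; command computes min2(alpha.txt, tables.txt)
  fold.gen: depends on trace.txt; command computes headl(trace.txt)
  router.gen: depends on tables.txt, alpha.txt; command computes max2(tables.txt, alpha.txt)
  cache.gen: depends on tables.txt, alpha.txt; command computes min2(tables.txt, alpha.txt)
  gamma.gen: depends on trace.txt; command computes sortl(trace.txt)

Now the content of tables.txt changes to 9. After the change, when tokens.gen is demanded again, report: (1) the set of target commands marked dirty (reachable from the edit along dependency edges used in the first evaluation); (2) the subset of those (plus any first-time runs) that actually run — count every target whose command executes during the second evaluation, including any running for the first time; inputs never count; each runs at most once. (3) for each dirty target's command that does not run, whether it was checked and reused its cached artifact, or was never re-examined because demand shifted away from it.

First demand of the output computes:
  cache.gen = min2(5, 2) = 2
  amber.gen = max2(2, 2) = 2
  tokens.gen = max2(2, 2) = 2

After the edit, cleaning proceeds:
  cache.gen: a read changed (tables.txt 5->9) — executes, giving 2 — identical to its old value.
  amber.gen: dirty, but its reads are unchanged (cache.gen unchanged, alpha.txt unchanged); cached 2 stands.
  tokens.gen: dirty, but its reads are unchanged (amber.gen unchanged, cache.gen unchanged); cached 2 stands.

Note the absorption at cache.gen: it re-runs yet its value is the same, leaving the output's value untouched.

The edit dirties: amber.gen, cache.gen, tokens.gen.
1 target commands run: cache.gen.
Cache hits after checking: amber.gen, tokens.gen.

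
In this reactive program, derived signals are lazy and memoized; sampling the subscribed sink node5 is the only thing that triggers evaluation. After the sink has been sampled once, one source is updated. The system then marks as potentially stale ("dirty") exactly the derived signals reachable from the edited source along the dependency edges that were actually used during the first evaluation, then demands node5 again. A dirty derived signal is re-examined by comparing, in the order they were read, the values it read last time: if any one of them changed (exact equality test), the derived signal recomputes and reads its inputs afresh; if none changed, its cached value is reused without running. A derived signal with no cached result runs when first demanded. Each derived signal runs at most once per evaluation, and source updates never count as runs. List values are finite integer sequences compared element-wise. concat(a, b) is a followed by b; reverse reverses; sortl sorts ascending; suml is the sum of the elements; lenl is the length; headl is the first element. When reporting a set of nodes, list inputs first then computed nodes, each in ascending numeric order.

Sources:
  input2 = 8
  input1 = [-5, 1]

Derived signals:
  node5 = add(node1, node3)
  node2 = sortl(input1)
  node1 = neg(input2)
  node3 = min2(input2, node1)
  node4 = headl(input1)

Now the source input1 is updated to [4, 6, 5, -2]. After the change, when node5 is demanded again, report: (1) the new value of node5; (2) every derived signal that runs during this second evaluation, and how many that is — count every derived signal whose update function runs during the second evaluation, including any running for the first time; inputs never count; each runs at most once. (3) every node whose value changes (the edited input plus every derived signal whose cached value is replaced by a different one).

Demanding node5 again yields -16.
0 derived signals run: none.
The nodes whose values change: input1.
Note the shortcut — input1 feeds only undemanded nodes, so no recomputation happens.

First demand of the output computes:
  node1 = neg(8) = -8
  node3 = min2(8, -8) = -8
  node5 = add(-8, -8) = -16

After the edit, cleaning proceeds:
  input1 only reaches undemanded nodes; the second demand re-runs nothing.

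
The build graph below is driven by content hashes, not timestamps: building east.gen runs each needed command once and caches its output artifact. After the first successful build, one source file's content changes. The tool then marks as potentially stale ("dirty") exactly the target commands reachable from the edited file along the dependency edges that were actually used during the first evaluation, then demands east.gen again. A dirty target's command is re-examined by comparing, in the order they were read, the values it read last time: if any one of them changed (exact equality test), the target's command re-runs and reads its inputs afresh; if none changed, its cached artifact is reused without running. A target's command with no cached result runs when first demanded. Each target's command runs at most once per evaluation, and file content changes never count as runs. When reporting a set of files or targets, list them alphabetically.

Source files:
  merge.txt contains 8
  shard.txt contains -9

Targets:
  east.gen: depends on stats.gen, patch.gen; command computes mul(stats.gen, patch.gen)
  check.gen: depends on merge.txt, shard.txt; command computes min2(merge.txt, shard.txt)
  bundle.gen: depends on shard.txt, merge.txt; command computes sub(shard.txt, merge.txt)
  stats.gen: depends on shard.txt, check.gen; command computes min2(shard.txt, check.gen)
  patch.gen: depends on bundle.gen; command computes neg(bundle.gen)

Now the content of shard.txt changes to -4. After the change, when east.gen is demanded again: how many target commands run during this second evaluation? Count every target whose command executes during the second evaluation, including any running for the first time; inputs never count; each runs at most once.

Run set: bundle.gen, check.gen, east.gen, patch.gen, stats.gen (5 run).

Initial pass — values computed on the first demand:
  bundle.gen = sub(-9, 8) = -17
  check.gen = min2(8, -9) = -9
  patch.gen = neg(-17) = 17
  stats.gen = min2(-9, -9) = -9
  east.gen = mul(-9, 17) = -153

Second demand — change propagation:
  bundle.gen: re-runs because shard.txt -9->-4; new result -12.
  check.gen: re-runs because shard.txt -9->-4; new result -4.
  patch.gen: re-runs because bundle.gen -17->-12; new result 12.
  stats.gen: re-runs because shard.txt -9->-4; check.gen -9->-4; new result -4.
  east.gen: re-runs because stats.gen -9->-4; patch.gen 17->12; new result -48.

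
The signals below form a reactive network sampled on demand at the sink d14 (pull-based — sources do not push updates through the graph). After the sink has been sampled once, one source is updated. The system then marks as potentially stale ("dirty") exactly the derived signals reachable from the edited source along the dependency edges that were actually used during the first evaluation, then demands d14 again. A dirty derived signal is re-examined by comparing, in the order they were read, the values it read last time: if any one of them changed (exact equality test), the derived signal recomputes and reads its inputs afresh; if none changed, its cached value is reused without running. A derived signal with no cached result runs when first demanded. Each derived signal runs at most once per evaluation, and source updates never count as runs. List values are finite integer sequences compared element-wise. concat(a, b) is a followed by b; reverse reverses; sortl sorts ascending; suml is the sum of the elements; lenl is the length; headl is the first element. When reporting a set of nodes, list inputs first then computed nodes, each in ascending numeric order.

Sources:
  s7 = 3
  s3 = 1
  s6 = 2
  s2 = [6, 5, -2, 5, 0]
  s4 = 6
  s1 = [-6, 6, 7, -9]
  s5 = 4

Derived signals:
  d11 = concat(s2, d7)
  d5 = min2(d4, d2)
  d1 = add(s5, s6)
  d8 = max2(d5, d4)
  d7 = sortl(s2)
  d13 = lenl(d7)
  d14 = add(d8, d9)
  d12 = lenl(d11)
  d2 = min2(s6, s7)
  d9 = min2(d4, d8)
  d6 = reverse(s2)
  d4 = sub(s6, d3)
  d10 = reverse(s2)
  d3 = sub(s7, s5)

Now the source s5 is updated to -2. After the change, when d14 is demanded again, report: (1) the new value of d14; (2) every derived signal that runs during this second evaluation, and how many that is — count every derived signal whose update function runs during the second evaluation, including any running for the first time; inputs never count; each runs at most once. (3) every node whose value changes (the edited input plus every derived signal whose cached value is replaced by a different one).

d14 now evaluates to -6.
Run set: d3, d4, d5, d8, d9, d14 (6 run).
Changed values: s5, d3, d4, d5, d8, d9, d14.

Initial pass — values computed on the first demand:
  d2 = min2(2, 3) = 2
  d3 = sub(3, 4) = -1
  d4 = sub(2, -1) = 3
  d5 = min2(3, 2) = 2
  d8 = max2(2, 3) = 3
  d9 = min2(3, 3) = 3
  d14 = add(3, 3) = 6

Second demand — change propagation:
  d3: re-runs because s5 4->-2; new result 5.
  d4: re-runs because d3 -1->5; new result -3.
  d5: re-runs because d4 3->-3; new result -3.
  d8: re-runs because d5 2->-3; d4 3->-3; new result -3.
  d9: re-runs because d4 3->-3; d8 3->-3; new result -3.
  d14: re-runs because d8 3->-3; d9 3->-3; new result -6.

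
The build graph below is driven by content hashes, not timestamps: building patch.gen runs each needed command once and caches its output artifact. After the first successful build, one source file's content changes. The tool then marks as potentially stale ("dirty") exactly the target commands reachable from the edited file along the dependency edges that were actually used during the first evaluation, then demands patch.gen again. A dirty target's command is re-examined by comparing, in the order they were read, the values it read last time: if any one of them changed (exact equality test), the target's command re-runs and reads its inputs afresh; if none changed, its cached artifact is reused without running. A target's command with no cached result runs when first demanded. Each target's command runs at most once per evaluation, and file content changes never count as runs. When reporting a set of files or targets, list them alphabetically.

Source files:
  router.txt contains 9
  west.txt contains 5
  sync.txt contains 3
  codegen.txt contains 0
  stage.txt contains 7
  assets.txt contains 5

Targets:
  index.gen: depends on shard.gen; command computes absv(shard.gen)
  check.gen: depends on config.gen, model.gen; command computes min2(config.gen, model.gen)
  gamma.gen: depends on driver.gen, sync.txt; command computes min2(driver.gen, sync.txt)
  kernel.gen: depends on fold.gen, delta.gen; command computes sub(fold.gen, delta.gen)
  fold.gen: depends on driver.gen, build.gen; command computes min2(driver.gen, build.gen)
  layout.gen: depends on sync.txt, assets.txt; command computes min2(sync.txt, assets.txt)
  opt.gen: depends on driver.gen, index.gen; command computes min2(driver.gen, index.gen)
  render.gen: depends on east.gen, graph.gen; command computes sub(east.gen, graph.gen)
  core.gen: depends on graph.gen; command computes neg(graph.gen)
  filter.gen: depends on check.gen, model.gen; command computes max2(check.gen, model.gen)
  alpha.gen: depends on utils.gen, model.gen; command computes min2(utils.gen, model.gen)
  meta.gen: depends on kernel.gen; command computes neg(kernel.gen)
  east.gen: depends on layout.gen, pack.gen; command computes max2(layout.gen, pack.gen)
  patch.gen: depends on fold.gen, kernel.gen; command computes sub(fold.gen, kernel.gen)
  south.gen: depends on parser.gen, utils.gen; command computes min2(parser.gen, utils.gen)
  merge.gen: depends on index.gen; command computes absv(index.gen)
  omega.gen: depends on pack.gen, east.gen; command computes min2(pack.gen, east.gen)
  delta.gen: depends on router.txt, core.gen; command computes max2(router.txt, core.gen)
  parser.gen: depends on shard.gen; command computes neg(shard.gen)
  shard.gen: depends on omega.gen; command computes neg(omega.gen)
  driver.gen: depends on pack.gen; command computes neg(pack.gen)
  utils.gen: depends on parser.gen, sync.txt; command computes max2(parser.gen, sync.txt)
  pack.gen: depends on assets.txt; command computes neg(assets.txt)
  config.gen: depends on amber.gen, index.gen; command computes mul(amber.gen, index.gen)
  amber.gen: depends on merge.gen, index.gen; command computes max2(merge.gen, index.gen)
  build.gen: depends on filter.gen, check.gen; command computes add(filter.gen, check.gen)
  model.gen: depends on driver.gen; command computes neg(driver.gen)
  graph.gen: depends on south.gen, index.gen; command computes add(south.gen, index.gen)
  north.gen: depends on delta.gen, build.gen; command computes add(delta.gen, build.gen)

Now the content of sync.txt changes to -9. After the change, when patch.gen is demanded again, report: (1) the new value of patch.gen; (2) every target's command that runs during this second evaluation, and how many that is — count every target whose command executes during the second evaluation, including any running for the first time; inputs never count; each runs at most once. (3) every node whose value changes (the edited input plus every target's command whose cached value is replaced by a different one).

patch.gen now evaluates to 9.
Run set: east.gen, layout.gen, omega.gen, south.gen, utils.gen (5 run).
Changed values: east.gen, layout.gen, sync.txt, utils.gen.
The important point: at shard.gen every value read last time is unchanged, so the dirty flag clears without a run.

Initial pass — values computed on the first demand:
  layout.gen = min2(3, 5) = 3
  pack.gen = neg(5) = -5
  driver.gen = neg(-5) = 5
  east.gen = max2(3, -5) = 3
  model.gen = neg(5) = -5
  omega.gen = min2(-5, 3) = -5
  shard.gen = neg(-5) = 5
  index.gen = absv(5) = 5
  merge.gen = absv(5) = 5
  amber.gen = max2(5, 5) = 5
  config.gen = mul(5, 5) = 25
  check.gen = min2(25, -5) = -5
  filter.gen = max2(-5, -5) = -5
  build.gen = add(-5, -5) = -10
  fold.gen = min2(5, -10) = -10
  parser.gen = neg(5) = -5
  utils.gen = max2(-5, 3) = 3
  south.gen = min2(-5, 3) = -5
  graph.gen = add(-5, 5) = 0
  core.gen = neg(0) = 0
  delta.gen = max2(9, 0) = 9
  kernel.gen = sub(-10, 9) = -19
  patch.gen = sub(-10, -19) = 9

Second demand — change propagation:
  layout.gen: re-runs because sync.txt 3->-9; new result -9.
  east.gen: re-runs because layout.gen 3->-9; new result -5.
  omega.gen: re-runs because east.gen 3->-5; new result -5 (unchanged).
  shard.gen: re-examined; everything it read last time is the same (omega.gen unchanged) — cache 5 kept, no run.
  index.gen: re-examined; everything it read last time is the same (shard.gen unchanged) — cache 5 kept, no run.
  merge.gen: re-examined; everything it read last time is the same (index.gen unchanged) — cache 5 kept, no run.
  amber.gen: re-examined; everything it read last time is the same (merge.gen unchanged, index.gen unchanged) — cache 5 kept, no run.
  config.gen: re-examined; everything it read last time is the same (amber.gen unchanged, index.gen unchanged) — cache 25 kept, no run.
  check.gen: re-examined; everything it read last time is the same (config.gen unchanged, model.gen unchanged) — cache -5 kept, no run.
  filter.gen: re-examined; everything it read last time is the same (check.gen unchanged, model.gen unchanged) — cache -5 kept, no run.
  build.gen: re-examined; everything it read last time is the same (filter.gen unchanged, check.gen unchanged) — cache -10 kept, no run.
  fold.gen: re-examined; everything it read last time is the same (driver.gen unchanged, build.gen unchanged) — cache -10 kept, no run.
  parser.gen: re-examined; everything it read last time is the same (shard.gen unchanged) — cache -5 kept, no run.
  utils.gen: re-runs because sync.txt 3->-9; new result -5.
  south.gen: re-runs because utils.gen 3->-5; new result -5 (unchanged).
  graph.gen: re-examined; everything it read last time is the same (south.gen unchanged, index.gen unchanged) — cache 0 kept, no run.
  core.gen: re-examined; everything it read last time is the same (graph.gen unchanged) — cache 0 kept, no run.
  delta.gen: re-examined; everything it read last time is the same (router.txt unchanged, core.gen unchanged) — cache 9 kept, no run.
  kernel.gen: re-examined; everything it read last time is the same (fold.gen unchanged, delta.gen unchanged) — cache -19 kept, no run.
  patch.gen: re-examined; everything it read last time is the same (fold.gen unchanged, kernel.gen unchanged) — cache 9 kept, no run.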